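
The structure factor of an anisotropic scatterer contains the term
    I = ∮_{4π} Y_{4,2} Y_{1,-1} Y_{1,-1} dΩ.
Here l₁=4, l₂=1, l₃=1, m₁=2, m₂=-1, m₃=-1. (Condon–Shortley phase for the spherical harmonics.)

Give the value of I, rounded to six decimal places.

|4−1|≤1≤4+1 violated ⇒ I = 0

0.000000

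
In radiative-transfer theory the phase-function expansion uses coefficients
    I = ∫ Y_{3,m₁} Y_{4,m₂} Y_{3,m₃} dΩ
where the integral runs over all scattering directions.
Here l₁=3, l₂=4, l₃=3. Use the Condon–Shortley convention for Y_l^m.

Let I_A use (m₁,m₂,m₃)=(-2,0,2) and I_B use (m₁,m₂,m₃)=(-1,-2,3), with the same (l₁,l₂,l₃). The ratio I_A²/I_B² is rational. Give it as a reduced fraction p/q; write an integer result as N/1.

49/54

l's match ⇒ only the (l;m) 3-j factors differ between A and B.
A: triangle coeff Δ(3,4,3) = 1/34650; Σ_t [3,4]: t=3:−1/72 t=4:+1/576 = -7/576; (3j)²=7/198 [(3 4 3; -2 0 2)], sign=+1
B: triangle coeff Δ(3,4,3) = 1/34650; Σ_t [2,2]: t=2:+1/192 = 1/192; (3j)²=3/77 [(3 4 3; -1 -2 3)], sign=+1
I_A²/I_B² = (7/198)/(3/77) = 49/54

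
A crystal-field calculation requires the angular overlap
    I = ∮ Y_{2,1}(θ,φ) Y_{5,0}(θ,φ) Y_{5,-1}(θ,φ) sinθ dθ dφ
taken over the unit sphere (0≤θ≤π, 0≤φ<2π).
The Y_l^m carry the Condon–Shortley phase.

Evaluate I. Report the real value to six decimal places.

Rules hold: Σm=0, L=12 even, 3≤5≤7.
N = 5·11·11 = 605
Δ = 2!·2!·8!/13! = 1/38610
Racah Σ t=0..2: t=0:+1/2880 t=1:−1/576 t=2:+1/2880 = -1/960
⇒ 3j(2 5 5; 0 0 0)² = 10/429, sgn +1
Racah Σ t=0..1: t=0:+1/1440 t=1:−1/1152 = -1/5760
⇒ 3j(2 5 5; 1 0 -1)² = 1/858, sgn -1
4πI² = N·(3j₀)²·(3jₘ)² = 25/1521
I = -1·√(0.0164366/4π) = -0.03616600

-0.036166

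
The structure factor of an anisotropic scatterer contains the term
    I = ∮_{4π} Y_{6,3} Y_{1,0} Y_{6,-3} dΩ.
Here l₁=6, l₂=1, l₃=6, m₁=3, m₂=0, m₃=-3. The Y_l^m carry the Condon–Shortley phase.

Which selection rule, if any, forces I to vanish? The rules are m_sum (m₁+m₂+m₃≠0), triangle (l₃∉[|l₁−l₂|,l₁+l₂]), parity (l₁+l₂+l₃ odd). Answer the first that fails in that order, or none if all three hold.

azimuthal sum: 3 + 0 − 3 = 0  ✓
5 ≤ 6 ≤ 7 (triangle on l)  ✓
L = 6 + 1 + 6 = 13 (odd)  ✗

parity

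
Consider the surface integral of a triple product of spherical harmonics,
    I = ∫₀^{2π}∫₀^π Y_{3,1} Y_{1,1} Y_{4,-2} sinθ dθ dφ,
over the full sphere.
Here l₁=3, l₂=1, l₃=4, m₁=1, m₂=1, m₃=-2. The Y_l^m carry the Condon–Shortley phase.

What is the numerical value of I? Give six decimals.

0.238414

m-sum 0 ✓  L=8 even ✓  2≤4≤4 ✓
Π(2lᵢ+1) = 7×3×9 = 189
triangle coeff Δ(3,1,4) = 1/252
Σ_t [0,0]: t=0:+1/36 = 1/36
(3j)²=4/63 [(3 1 4; 0 0 0)], sign=+1
Σ_t [0,0]: t=0:+1/96 = 1/96
(3j)²=5/84 [(3 1 4; 1 1 -2)], sign=+1
⇒ 4πI² = 5/7
I = (+1)√(5/7/(4π)) = 0.23841361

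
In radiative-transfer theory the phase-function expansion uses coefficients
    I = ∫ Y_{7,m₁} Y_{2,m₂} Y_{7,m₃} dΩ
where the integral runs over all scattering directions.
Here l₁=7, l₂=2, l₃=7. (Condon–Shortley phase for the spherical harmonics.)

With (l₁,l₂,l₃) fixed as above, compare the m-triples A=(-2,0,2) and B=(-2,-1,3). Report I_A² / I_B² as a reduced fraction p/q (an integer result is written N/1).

l's match ⇒ only the (l;m) 3-j factors differ between A and B.
A: triangle coeff Δ(7,2,7) = 1/185640; Σ_t [0,2]: t=0:+1/8709120 t=1:−1/967680 t=2:+1/2419200 = -11/21772800; (3j)²=242/23205 [(7 2 7; -2 0 2)], sign=+1
B: triangle coeff Δ(7,2,7) = 1/185640; Σ_t [0,1]: t=0:+1/4354560 t=1:−1/1935360 = -1/3483648; (3j)²=125/12376 [(7 2 7; -2 -1 3)], sign=-1
I_A²/I_B² = (242/23205)/(125/12376) = 1936/1875

1936/1875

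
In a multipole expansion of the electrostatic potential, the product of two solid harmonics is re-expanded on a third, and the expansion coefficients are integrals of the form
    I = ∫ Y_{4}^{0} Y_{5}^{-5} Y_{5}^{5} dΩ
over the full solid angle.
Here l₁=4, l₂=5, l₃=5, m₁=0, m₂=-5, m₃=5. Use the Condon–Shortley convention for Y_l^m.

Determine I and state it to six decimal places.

-0.130198

Rules hold: Σm=0, L=14 even, 1≤5≤9.
N = 9·11·11 = 1089
Δ = 4!·4!·6!/15! = 1/3153150
Racah Σ t=0..4: t=0:+1/69120 t=1:−1/1728 t=2:+1/576 t=3:−1/1728 t=4:+1/69120 = 7/11520
⇒ 3j(4 5 5; 0 0 0)² = 2/143, sgn -1
Racah Σ t=0..0: t=0:+1/414720 = 1/414720
⇒ 3j(4 5 5; 0 -5 5)² = 2/143, sgn +1
4πI² = N·(3j₀)²·(3jₘ)² = 36/169
I = -1·√(0.213018/4π) = -0.13019760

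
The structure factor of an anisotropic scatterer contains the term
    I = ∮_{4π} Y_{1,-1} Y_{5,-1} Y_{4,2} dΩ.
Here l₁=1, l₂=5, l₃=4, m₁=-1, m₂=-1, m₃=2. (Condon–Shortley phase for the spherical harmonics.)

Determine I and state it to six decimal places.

m-sum 0 ✓  L=10 even ✓  4≤4≤6 ✓
Π(2lᵢ+1) = 3×11×9 = 297
triangle coeff Δ(1,5,4) = 1/495
Σ_t [1,1]: t=1:−1/576 = -1/576
(3j)²=5/99 [(1 5 4; 0 0 0)], sign=-1
Σ_t [2,2]: t=2:+1/2880 = 1/2880
(3j)²=2/165 [(1 5 4; -1 -1 2)], sign=+1
⇒ 4πI² = 2/11
I = (-1)√(2/11/(4π)) = -0.12028562

-0.120286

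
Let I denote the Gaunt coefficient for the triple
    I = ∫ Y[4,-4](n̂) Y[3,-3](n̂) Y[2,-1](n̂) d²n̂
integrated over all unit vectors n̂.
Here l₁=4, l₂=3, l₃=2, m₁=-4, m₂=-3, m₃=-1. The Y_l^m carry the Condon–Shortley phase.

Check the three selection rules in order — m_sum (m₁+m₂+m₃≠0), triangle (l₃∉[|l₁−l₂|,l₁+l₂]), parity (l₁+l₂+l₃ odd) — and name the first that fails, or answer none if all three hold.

m₁+m₂+m₃ = -4 − 3 − 1 = -8  ✗
triangle: |4−3|=1 ≤ l₃=2 ≤ 4+3=7
parity: l₁+l₂+l₃ = 9 is odd

m_sum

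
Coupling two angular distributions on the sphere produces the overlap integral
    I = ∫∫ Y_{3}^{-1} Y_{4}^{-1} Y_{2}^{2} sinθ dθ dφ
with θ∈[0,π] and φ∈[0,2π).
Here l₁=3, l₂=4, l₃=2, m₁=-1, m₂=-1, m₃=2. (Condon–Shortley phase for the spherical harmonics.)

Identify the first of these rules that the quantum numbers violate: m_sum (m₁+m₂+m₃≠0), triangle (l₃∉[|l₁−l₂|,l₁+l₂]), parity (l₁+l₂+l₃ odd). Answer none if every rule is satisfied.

m₁+m₂+m₃ = -1 − 1 + 2 = 0  ✓
triangle: |3−4|=1 ≤ l₃=2 ≤ 3+4=7  ✓
parity: l₁+l₂+l₃ = 9 is odd  ✗

parity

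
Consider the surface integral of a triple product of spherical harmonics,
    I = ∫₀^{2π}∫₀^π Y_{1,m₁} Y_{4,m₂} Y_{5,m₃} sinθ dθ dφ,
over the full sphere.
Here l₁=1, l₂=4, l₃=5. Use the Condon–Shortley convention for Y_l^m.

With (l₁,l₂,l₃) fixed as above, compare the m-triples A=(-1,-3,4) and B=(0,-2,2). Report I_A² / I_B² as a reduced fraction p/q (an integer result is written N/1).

l's match ⇒ only the (l;m) 3-j factors differ between A and B.
A: triangle coeff Δ(1,4,5) = 1/495; Σ_t [0,0]: t=0:+1/10080 = 1/10080; (3j)²=4/55 [(1 4 5; -1 -3 4)], sign=-1
B: triangle coeff Δ(1,4,5) = 1/495; Σ_t [0,0]: t=0:+1/1440 = 1/1440; (3j)²=7/165 [(1 4 5; 0 -2 2)], sign=-1
I_A²/I_B² = (4/55)/(7/165) = 12/7

12/7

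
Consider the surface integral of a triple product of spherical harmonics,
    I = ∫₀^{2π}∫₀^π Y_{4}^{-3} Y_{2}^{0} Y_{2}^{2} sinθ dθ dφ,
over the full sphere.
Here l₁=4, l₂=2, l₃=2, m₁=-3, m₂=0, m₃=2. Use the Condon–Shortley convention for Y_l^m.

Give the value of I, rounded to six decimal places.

Σmᵢ = -1 ≠ 0, so the φ-integral vanishes; I = 0

0.000000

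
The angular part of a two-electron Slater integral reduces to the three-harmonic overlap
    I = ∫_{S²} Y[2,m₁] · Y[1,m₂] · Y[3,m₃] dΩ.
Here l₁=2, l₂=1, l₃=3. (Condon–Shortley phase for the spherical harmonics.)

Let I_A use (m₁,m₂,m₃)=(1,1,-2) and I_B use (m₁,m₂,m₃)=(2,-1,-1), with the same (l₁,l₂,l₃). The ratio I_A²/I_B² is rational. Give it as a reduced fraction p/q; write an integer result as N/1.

10/1

l's match ⇒ only the (l;m) 3-j factors differ between A and B.
A: triangle coeff Δ(2,1,3) = 1/105; Σ_t [0,0]: t=0:+1/12 = 1/12; (3j)²=2/21 [(2 1 3; 1 1 -2)], sign=-1
B: triangle coeff Δ(2,1,3) = 1/105; Σ_t [0,0]: t=0:+1/48 = 1/48; (3j)²=1/105 [(2 1 3; 2 -1 -1)], sign=+1
I_A²/I_B² = (2/21)/(1/105) = 10/1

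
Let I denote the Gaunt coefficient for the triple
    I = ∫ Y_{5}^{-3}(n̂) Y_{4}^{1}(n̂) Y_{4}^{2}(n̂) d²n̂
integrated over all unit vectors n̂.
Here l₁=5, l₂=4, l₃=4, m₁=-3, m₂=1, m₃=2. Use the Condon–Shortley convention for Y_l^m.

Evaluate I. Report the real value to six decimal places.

l₁+l₂+l₃=13 is odd: 3j(l;000)=0 ⇒ I=0

0.000000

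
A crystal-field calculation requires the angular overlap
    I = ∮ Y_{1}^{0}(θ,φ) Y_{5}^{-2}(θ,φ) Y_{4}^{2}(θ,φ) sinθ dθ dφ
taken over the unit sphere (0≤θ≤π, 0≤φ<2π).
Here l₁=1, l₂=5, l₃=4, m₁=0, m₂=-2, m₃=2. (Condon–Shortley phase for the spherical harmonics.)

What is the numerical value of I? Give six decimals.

Rules hold: Σm=0, L=10 even, 4≤4≤6.
N = 3·11·9 = 297
Δ = 2!·0!·8!/11! = 1/495
Racah Σ t=1..1: t=1:−1/576 = -1/576
⇒ 3j(1 5 4; 0 0 0)² = 5/99, sgn -1
Racah Σ t=1..1: t=1:−1/1440 = -1/1440
⇒ 3j(1 5 4; 0 -2 2)² = 7/165, sgn -1
4πI² = N·(3j₀)²·(3jₘ)² = 7/11
I = +1·√(0.636364/4π) = 0.22503380

0.225034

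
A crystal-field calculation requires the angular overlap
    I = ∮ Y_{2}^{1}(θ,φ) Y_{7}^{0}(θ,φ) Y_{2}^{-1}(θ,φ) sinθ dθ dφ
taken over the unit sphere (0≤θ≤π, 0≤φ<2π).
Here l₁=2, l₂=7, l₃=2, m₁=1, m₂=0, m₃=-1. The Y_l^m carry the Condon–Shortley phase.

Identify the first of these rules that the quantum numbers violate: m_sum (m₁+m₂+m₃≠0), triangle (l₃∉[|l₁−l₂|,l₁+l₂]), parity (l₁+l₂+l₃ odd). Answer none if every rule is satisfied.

Σmᵢ = 0  ✓
l₃∈[|l₁−l₂|,l₁+l₂]=[5,9], have l₃=2  ✗
Σlᵢ = 11 ⇒ odd

triangle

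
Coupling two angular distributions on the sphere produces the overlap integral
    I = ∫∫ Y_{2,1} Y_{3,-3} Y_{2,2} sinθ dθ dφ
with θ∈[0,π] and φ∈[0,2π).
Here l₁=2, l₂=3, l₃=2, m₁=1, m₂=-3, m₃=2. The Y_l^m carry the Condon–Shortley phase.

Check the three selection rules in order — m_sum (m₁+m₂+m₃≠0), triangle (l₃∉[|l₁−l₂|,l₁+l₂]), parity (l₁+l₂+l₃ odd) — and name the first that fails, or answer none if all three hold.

parity

Σmᵢ = 0  ✓
l₃∈[|l₁−l₂|,l₁+l₂]=[1,5], have l₃=2  ✓
Σlᵢ = 7 ⇒ odd  ✗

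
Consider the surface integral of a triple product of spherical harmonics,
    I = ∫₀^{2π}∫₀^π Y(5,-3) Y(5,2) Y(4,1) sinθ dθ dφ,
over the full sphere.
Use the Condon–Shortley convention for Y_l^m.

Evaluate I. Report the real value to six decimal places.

-0.118854

Checks pass: Σm=0; 14 even; l₃=4∈[0,10].
(2·5+1)(2·5+1)(2·4+1) = 1089
Δ: 6! 4! 4! / 15! → 1/3153150
sum: t=1:−1/69120 t=2:+1/1728 t=3:−1/576 t=4:+1/1728 t=5:−1/69120 = -7/11520
3j²(5 5 4; 0 0 0) = Δ·Π!·Σ² = 2/143  (sign -1)
sum: t=4:+1/6912 t=5:−1/2880 t=6:+1/17280 = -1/6912
3j²(5 5 4; -3 2 1) = Δ·Π!·Σ² = 5/429  (sign +1)
combine: 4πI² = 1089·2/143·5/429 = 30/169
take √, sign -1: I = -0.11885360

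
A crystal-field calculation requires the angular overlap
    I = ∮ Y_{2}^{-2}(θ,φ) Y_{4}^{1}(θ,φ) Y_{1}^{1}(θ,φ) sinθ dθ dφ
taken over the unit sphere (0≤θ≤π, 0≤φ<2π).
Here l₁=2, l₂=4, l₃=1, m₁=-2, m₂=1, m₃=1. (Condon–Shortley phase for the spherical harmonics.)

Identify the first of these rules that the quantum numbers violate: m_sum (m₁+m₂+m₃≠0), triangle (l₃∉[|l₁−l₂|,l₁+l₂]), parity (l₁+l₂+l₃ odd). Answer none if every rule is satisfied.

triangle

azimuthal sum: -2 + 1 + 1 = 0  ✓
2 ≤ 1 ≤ 6 (triangle on l)  ✗
L = 2 + 4 + 1 = 7 (odd)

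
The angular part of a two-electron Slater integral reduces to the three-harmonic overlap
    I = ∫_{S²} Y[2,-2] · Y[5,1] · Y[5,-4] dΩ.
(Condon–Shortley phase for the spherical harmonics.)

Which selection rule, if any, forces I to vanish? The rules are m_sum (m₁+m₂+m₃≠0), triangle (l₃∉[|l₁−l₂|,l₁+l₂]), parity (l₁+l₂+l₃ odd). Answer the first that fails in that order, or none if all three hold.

m₁+m₂+m₃ = -2 + 1 − 4 = -5  ✗
triangle: |2−5|=3 ≤ l₃=5 ≤ 2+5=7
parity: l₁+l₂+l₃ = 12 is even

m_sum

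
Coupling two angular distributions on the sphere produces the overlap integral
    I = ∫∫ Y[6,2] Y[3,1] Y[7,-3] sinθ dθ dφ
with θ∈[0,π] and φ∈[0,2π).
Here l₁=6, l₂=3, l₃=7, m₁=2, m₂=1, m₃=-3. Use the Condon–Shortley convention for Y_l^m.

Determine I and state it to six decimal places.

Checks pass: Σm=0; 16 even; l₃=7∈[3,9].
(2·6+1)(2·3+1)(2·7+1) = 1365
Δ: 2! 10! 4! / 17! → 1/2042040
sum: t=0:+1/207360 t=1:−1/57600 t=2:+1/207360 = -1/129600
3j²(6 3 7; 0 0 0) = Δ·Π!·Σ² = 168/12155  (sign +1)
sum: t=0:+1/829440 t=1:−1/181440 t=2:+1/645120 = -1/362880
3j²(6 3 7; 2 1 -3) = Δ·Π!·Σ² = 256/17017  (sign -1)
combine: 4πI² = 1365·168/12155·256/17017 = 129024/454597
take √, sign -1: I = -0.15028548

-0.150285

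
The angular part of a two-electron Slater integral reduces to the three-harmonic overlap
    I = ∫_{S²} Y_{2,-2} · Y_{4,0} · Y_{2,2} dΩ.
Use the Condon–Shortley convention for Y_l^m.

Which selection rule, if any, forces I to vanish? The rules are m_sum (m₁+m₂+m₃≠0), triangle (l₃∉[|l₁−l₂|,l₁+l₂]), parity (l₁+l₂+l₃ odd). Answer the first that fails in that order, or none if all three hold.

m₁+m₂+m₃ = -2 + 0 + 2 = 0  ✓
triangle: |2−4|=2 ≤ l₃=2 ≤ 2+4=6  ✓
parity: l₁+l₂+l₃ = 8 is even  ✓

none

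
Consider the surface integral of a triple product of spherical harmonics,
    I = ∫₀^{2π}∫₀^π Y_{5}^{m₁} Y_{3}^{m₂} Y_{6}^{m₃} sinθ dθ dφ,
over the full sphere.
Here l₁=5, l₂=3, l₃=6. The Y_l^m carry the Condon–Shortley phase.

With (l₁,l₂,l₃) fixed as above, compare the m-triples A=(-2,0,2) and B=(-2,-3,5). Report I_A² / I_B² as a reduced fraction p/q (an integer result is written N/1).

4/33

l's match ⇒ only the (l;m) 3-j factors differ between A and B.
A: triangle coeff Δ(5,3,6) = 1/675675; Σ_t [0,2]: t=0:+1/60480 t=1:−1/5760 t=2:+1/8640 = -1/24192; (3j)²=8/3003 [(5 3 6; -2 0 2)], sign=-1
B: triangle coeff Δ(5,3,6) = 1/675675; Σ_t [0,0]: t=0:+1/241920 = 1/241920; (3j)²=2/91 [(5 3 6; -2 -3 5)], sign=-1
I_A²/I_B² = (8/3003)/(2/91) = 4/33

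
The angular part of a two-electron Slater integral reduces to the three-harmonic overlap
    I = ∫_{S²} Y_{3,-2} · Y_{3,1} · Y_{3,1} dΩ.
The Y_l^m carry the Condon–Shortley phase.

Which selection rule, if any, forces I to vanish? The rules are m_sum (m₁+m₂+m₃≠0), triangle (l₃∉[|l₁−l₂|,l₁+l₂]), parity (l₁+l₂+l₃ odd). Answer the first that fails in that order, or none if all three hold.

parity

m₁+m₂+m₃ = -2 + 1 + 1 = 0  ✓
triangle: |3−3|=0 ≤ l₃=3 ≤ 3+3=6  ✓
parity: l₁+l₂+l₃ = 9 is odd  ✗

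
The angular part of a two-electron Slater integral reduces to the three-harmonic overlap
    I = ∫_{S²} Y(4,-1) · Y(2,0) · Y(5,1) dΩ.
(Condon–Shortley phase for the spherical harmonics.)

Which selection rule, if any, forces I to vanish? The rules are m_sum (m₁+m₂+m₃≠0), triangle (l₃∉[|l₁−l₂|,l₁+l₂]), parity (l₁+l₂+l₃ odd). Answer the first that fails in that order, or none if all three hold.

parity

m₁+m₂+m₃ = -1 + 0 + 1 = 0  ✓
triangle: |4−2|=2 ≤ l₃=5 ≤ 4+2=6  ✓
parity: l₁+l₂+l₃ = 11 is odd  ✗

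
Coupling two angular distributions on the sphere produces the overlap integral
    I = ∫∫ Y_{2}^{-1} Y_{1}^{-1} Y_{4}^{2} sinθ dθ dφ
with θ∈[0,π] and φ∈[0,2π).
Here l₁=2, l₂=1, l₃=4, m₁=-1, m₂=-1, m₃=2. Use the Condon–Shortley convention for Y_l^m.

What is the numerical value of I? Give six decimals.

|2−1|≤4≤2+1 violated ⇒ I = 0

0.000000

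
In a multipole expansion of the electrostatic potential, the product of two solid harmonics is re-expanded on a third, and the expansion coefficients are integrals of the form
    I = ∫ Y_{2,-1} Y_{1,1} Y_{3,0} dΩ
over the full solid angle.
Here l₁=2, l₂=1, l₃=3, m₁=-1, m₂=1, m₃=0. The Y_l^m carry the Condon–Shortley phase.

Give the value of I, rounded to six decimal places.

0.143048

m-sum 0 ✓  L=6 even ✓  1≤3≤3 ✓
Π(2lᵢ+1) = 5×3×7 = 105
triangle coeff Δ(2,1,3) = 1/105
Σ_t [0,0]: t=0:+1/4 = 1/4
(3j)²=3/35 [(2 1 3; 0 0 0)], sign=-1
Σ_t [0,0]: t=0:+1/12 = 1/12
(3j)²=1/35 [(2 1 3; -1 1 0)], sign=-1
⇒ 4πI² = 9/35
I = (+1)√(9/35/(4π)) = 0.14304817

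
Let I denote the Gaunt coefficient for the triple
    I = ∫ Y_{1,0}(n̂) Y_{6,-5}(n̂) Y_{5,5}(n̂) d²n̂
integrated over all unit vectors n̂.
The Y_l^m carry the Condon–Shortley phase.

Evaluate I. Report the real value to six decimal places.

Checks pass: Σm=0; 12 even; l₃=5∈[5,7].
(2·1+1)(2·6+1)(2·5+1) = 429
Δ: 2! 0! 10! / 13! → 1/858
sum: t=1:−1/14400 = -1/14400
3j²(1 6 5; 0 0 0) = Δ·Π!·Σ² = 6/143  (sign +1)
sum: t=1:−1/3628800 = -1/3628800
3j²(1 6 5; 0 -5 5) = Δ·Π!·Σ² = 1/78  (sign -1)
combine: 4πI² = 429·6/143·1/78 = 3/13
take √, sign -1: I = -0.13551395

-0.135514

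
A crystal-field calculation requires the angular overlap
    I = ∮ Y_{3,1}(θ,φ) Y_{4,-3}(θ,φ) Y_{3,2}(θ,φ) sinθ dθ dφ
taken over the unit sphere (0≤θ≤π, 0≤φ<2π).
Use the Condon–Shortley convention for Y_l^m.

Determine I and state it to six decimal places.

-0.095955

Checks pass: Σm=0; 10 even; l₃=3∈[1,7].
(2·3+1)(2·4+1)(2·3+1) = 441
Δ: 4! 2! 4! / 11! → 1/34650
sum: t=1:−1/72 t=2:+1/16 t=3:−1/72 = 5/144
3j²(3 4 3; 0 0 0) = Δ·Π!·Σ² = 2/77  (sign -1)
sum: t=0:+1/288 t=1:−1/144 = -1/288
3j²(3 4 3; 1 -3 2) = Δ·Π!·Σ² = 1/99  (sign +1)
combine: 4πI² = 441·2/77·1/99 = 14/121
take √, sign -1: I = -0.09595473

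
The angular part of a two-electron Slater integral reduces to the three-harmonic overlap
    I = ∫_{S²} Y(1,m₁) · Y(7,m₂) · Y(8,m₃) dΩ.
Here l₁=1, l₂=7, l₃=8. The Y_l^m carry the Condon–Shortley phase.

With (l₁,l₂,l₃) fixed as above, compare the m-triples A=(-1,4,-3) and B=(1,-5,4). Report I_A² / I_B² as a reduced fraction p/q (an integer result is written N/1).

l's match ⇒ only the (l;m) 3-j factors differ between A and B.
A: triangle coeff Δ(1,7,8) = 1/2040; Σ_t [0,0]: t=0:+1/479001600 = 1/479001600; (3j)²=1/204 [(1 7 8; -1 4 -3)], sign=-1
B: triangle coeff Δ(1,7,8) = 1/2040; Σ_t [0,0]: t=0:+1/1916006400 = 1/1916006400; (3j)²=1/340 [(1 7 8; 1 -5 4)], sign=+1
I_A²/I_B² = (1/204)/(1/340) = 5/3

5/3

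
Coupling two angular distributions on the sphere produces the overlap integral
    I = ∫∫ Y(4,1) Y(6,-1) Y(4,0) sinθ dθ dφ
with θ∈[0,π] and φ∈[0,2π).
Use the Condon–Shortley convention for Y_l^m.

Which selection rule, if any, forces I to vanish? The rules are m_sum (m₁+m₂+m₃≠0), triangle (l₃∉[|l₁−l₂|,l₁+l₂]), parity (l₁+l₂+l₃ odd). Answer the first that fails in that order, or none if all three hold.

azimuthal sum: 1 − 1 + 0 = 0  ✓
2 ≤ 4 ≤ 10 (triangle on l)  ✓
L = 4 + 6 + 4 = 14 (even)  ✓

none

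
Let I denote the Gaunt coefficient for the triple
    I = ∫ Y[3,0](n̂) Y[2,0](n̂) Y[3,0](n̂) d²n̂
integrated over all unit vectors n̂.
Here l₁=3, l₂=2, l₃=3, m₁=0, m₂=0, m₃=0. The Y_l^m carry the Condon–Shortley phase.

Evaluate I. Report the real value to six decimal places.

Checks pass: Σm=0; 8 even; l₃=3∈[1,5].
(2·3+1)(2·2+1)(2·3+1) = 245
Δ: 2! 4! 2! / 9! → 1/3780
sum: t=0:+1/24 t=1:−1/4 t=2:+1/24 = -1/6
3j²(3 2 3; 0 0 0) = Δ·Π!·Σ² = 4/105  (sign +1)
(m-triple is (0,0,0) — same symbol as above.)
combine: 4πI² = 245·4/105·4/105 = 16/45
take √, sign +1: I = 0.16820883

0.168209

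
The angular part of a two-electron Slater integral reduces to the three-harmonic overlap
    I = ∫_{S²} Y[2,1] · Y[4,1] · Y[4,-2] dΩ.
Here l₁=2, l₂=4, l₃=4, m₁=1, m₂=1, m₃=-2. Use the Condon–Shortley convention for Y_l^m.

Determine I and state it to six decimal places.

0.127700

m-sum 0 ✓  L=10 even ✓  2≤4≤6 ✓
Π(2lᵢ+1) = 5×9×9 = 405
triangle coeff Δ(2,4,4) = 1/13860
Σ_t [0,2]: t=0:+1/192 t=1:−1/36 t=2:+1/192 = -5/288
(3j)²=20/693 [(2 4 4; 0 0 0)], sign=-1
Σ_t [0,1]: t=0:+1/240 t=1:−1/96 = -1/160
(3j)²=27/1540 [(2 4 4; 1 1 -2)], sign=-1
⇒ 4πI² = 1215/5929
I = (+1)√(1215/5929/(4π)) = 0.12770047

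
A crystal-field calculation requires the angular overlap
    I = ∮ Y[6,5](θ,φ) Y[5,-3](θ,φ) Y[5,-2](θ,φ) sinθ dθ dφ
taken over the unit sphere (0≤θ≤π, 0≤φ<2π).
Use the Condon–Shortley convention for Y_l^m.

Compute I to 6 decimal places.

Rules hold: Σm=0, L=16 even, 1≤5≤11.
N = 13·11·11 = 1573
Δ = 6!·6!·4!/17! = 1/28588560
Racah Σ t=1..5: t=1:−1/345600 t=2:+1/13824 t=3:−1/5184 t=4:+1/13824 t=5:−1/345600 = -7/129600
⇒ 3j(6 5 5; 0 0 0)² = 80/7293, sgn +1
Racah Σ t=0..1: t=0:+1/345600 t=1:−1/518400 = 1/1036800
⇒ 3j(6 5 5; 5 -3 -2)² = 7/2210, sgn -1
4πI² = N·(3j₀)²·(3jₘ)² = 616/11271
I = -1·√(0.0546535/4π) = -0.06594839

-0.065948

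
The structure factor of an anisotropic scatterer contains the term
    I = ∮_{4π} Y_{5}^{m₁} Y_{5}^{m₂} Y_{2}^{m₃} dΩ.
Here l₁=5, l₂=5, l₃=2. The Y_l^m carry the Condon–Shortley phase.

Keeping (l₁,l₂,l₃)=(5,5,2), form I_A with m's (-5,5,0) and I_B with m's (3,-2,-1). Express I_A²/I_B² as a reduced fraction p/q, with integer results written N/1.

Shared (l₁,l₂,l₃)=(5,5,2): N and (l;000)² cancel in I_A²/I_B².
A: Δ = 8!·2!·2!/13! = 1/38610; Racah Σ t=8..8: t=8:+1/161280 = 1/161280; ⇒ 3j(5 5 2; -5 5 0)² = 15/286, sgn +1
B: Δ = 8!·2!·2!/13! = 1/38610; Racah Σ t=1..2: t=1:−1/10080 t=2:+1/2880 = 1/4032; ⇒ 3j(5 5 2; 3 -2 -1)² = 10/429, sgn -1
I_A²/I_B² = (15/286)/(10/429) = 9/4

9/4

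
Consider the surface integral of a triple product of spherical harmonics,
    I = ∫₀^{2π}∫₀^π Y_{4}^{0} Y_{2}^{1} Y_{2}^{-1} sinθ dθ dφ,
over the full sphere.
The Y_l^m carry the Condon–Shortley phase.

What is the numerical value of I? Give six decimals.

0.161197

m-sum 0 ✓  L=8 even ✓  2≤2≤6 ✓
Π(2lᵢ+1) = 9×5×5 = 225
triangle coeff Δ(4,2,2) = 1/630
Σ_t [2,2]: t=2:+1/16 = 1/16
(3j)²=2/35 [(4 2 2; 0 0 0)], sign=+1
Σ_t [3,3]: t=3:−1/36 = -1/36
(3j)²=8/315 [(4 2 2; 0 1 -1)], sign=+1
⇒ 4πI² = 16/49
I = (+1)√(16/49/(4π)) = 0.16119702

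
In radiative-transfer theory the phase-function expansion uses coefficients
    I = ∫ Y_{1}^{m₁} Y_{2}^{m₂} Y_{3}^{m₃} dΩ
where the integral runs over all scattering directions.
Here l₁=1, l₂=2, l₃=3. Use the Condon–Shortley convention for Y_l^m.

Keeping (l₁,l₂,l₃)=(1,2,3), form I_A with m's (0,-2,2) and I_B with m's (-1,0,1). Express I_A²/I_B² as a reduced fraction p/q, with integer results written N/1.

5/6

Same 1,2,3: normalisation and zero-m 3j drop out of the ratio.
A: Δ: 0! 2! 4! / 7! → 1/105; sum: t=0:+1/24 = 1/24; 3j²(1 2 3; 0 -2 2) = Δ·Π!·Σ² = 1/21  (sign -1)
B: Δ: 0! 2! 4! / 7! → 1/105; sum: t=0:+1/8 = 1/8; 3j²(1 2 3; -1 0 1) = Δ·Π!·Σ² = 2/35  (sign +1)
I_A²/I_B² = (1/21)/(2/35) = 5/6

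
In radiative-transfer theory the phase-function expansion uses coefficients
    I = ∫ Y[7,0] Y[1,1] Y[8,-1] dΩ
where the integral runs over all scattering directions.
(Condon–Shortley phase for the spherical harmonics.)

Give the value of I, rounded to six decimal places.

-0.183585

Checks pass: Σm=0; 16 even; l₃=8∈[6,8].
(2·7+1)(2·1+1)(2·8+1) = 765
Δ: 0! 14! 2! / 17! → 1/2040
sum: t=0:+1/25401600 = 1/25401600
3j²(7 1 8; 0 0 0) = Δ·Π!·Σ² = 8/255  (sign +1)
sum: t=0:+1/50803200 = 1/50803200
3j²(7 1 8; 0 1 -1) = Δ·Π!·Σ² = 3/170  (sign -1)
combine: 4πI² = 765·8/255·3/170 = 36/85
take √, sign -1: I = -0.18358486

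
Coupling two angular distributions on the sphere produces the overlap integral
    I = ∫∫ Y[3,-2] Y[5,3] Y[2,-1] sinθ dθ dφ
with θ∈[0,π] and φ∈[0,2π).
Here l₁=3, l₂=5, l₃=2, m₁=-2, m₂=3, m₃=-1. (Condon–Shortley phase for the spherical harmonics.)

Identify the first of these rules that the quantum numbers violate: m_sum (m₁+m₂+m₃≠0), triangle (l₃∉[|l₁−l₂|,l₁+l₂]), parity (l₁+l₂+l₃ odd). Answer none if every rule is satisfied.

m₁+m₂+m₃ = -2 + 3 − 1 = 0  ✓
triangle: |3−5|=2 ≤ l₃=2 ≤ 3+5=8  ✓
parity: l₁+l₂+l₃ = 10 is even  ✓

none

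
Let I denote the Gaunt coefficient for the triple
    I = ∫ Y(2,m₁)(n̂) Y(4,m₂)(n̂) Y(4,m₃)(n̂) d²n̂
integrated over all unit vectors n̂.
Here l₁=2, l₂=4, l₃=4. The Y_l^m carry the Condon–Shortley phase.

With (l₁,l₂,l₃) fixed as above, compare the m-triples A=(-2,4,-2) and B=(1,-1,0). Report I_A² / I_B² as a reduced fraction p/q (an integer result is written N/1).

28/5

l's match ⇒ only the (l;m) 3-j factors differ between A and B.
A: triangle coeff Δ(2,4,4) = 1/13860; Σ_t [2,2]: t=2:+1/2880 = 1/2880; (3j)²=2/165 [(2 4 4; -2 4 -2)], sign=+1
B: triangle coeff Δ(2,4,4) = 1/13860; Σ_t [0,1]: t=0:+1/72 t=1:−1/96 = 1/288; (3j)²=1/462 [(2 4 4; 1 -1 0)], sign=+1
I_A²/I_B² = (2/165)/(1/462) = 28/5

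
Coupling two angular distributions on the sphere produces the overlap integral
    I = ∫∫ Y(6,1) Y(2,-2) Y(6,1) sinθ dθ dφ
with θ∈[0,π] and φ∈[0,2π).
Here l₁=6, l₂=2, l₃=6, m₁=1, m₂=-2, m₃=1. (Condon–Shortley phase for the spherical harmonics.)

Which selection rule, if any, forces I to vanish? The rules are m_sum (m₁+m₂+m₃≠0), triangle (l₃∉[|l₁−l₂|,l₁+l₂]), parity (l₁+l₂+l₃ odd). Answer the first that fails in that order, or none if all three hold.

azimuthal sum: 1 − 2 + 1 = 0  ✓
4 ≤ 6 ≤ 8 (triangle on l)  ✓
L = 6 + 2 + 6 = 14 (even)  ✓

none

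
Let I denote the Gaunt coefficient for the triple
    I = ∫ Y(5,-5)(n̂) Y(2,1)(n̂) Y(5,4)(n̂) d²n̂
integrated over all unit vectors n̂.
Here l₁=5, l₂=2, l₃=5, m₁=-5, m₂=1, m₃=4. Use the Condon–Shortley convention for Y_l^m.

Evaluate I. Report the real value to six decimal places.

Checks pass: Σm=0; 12 even; l₃=5∈[3,7].
(2·5+1)(2·2+1)(2·5+1) = 605
Δ: 2! 8! 2! / 13! → 1/38610
sum: t=0:+1/2880 t=1:−1/576 t=2:+1/2880 = -1/960
3j²(5 2 5; 0 0 0) = Δ·Π!·Σ² = 10/429  (sign +1)
sum: t=2:+1/80640 = 1/80640
3j²(5 2 5; -5 1 4) = Δ·Π!·Σ² = 9/286  (sign -1)
combine: 4πI² = 605·10/429·9/286 = 75/169
take √, sign -1: I = -0.18792404

-0.187924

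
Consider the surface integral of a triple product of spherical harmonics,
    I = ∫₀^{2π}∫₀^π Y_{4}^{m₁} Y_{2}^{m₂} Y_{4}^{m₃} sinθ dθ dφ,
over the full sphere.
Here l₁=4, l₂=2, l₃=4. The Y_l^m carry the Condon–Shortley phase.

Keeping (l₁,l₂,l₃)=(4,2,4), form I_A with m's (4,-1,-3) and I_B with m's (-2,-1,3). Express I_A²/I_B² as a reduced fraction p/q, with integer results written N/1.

28/25

Same 4,2,4: normalisation and zero-m 3j drop out of the ratio.
A: Δ: 2! 6! 2! / 11! → 1/13860; sum: t=0:+1/1440 = 1/1440; 3j²(4 2 4; 4 -1 -3) = Δ·Π!·Σ² = 7/165  (sign -1)
B: Δ: 2! 6! 2! / 11! → 1/13860; sum: t=0:+1/1440 t=1:−1/240 = -1/288; 3j²(4 2 4; -2 -1 3) = Δ·Π!·Σ² = 5/132  (sign +1)
I_A²/I_B² = (7/165)/(5/132) = 28/25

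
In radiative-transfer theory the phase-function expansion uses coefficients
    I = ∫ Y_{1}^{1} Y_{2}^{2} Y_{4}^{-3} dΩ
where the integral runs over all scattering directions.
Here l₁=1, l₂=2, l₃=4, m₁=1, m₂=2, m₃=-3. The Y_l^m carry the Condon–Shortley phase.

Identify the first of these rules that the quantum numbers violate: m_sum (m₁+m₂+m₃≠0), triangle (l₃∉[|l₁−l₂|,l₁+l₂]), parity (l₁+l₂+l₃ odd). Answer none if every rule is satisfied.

triangle

Σmᵢ = 0  ✓
l₃∈[|l₁−l₂|,l₁+l₂]=[1,3], have l₃=4  ✗
Σlᵢ = 7 ⇒ odd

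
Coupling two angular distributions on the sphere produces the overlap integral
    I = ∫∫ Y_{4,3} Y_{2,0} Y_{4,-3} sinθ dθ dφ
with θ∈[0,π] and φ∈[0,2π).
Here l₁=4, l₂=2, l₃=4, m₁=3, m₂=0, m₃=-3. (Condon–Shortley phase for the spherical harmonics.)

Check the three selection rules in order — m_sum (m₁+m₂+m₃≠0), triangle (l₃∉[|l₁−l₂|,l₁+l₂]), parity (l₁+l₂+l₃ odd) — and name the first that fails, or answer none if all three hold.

none

azimuthal sum: 3 + 0 − 3 = 0  ✓
2 ≤ 4 ≤ 6 (triangle on l)  ✓
L = 4 + 2 + 4 = 10 (even)  ✓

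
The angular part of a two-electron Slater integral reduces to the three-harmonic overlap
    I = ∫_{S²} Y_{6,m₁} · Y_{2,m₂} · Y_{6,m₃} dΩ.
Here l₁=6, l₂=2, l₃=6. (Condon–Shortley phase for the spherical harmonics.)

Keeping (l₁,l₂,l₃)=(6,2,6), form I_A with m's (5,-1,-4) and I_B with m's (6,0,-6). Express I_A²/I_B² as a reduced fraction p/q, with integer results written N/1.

27/44

l's match ⇒ only the (l;m) 3-j factors differ between A and B.
A: triangle coeff Δ(6,2,6) = 1/90090; Σ_t [0,1]: t=0:+1/725760 t=1:−1/7257600 = 1/806400; (3j)²=27/910 [(6 2 6; 5 -1 -4)], sign=+1
B: triangle coeff Δ(6,2,6) = 1/90090; Σ_t [0,0]: t=0:+1/14515200 = 1/14515200; (3j)²=22/455 [(6 2 6; 6 0 -6)], sign=+1
I_A²/I_B² = (27/910)/(22/455) = 27/44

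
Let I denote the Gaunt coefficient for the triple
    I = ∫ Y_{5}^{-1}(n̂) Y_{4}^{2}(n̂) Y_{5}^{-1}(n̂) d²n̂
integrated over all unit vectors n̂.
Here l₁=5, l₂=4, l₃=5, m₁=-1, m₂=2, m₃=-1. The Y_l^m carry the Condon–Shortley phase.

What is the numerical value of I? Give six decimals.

m-sum 0 ✓  L=14 even ✓  1≤5≤9 ✓
Π(2lᵢ+1) = 11×9×11 = 1089
triangle coeff Δ(5,4,5) = 1/3153150
Σ_t [0,4]: t=0:+1/69120 t=1:−1/1728 t=2:+1/576 t=3:−1/1728 t=4:+1/69120 = 7/11520
(3j)²=2/143 [(5 4 5; 0 0 0)], sign=-1
Σ_t [2,4]: t=2:+1/4608 t=3:−1/1296 t=4:+1/4608 = -7/20736
(3j)²=20/1287 [(5 4 5; -1 2 -1)], sign=-1
⇒ 4πI² = 40/169
I = (+1)√(40/169/(4π)) = 0.13724032

0.137240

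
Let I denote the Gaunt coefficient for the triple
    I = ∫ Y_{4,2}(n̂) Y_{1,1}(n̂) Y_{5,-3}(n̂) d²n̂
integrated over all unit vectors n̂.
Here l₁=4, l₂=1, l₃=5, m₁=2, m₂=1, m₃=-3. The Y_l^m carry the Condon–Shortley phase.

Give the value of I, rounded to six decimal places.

m-sum 0 ✓  L=10 even ✓  3≤5≤5 ✓
Π(2lᵢ+1) = 9×3×11 = 297
triangle coeff Δ(4,1,5) = 1/495
Σ_t [0,0]: t=0:+1/576 = 1/576
(3j)²=5/99 [(4 1 5; 0 0 0)], sign=-1
Σ_t [0,0]: t=0:+1/2880 = 1/2880
(3j)²=28/495 [(4 1 5; 2 1 -3)], sign=+1
⇒ 4πI² = 28/33
I = (-1)√(28/33/(4π)) = -0.25984664

-0.259847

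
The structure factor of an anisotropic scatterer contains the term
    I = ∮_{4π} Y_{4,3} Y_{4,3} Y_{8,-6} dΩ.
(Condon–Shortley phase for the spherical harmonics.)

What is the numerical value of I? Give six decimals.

Checks pass: Σm=0; 16 even; l₃=8∈[0,8].
(2·4+1)(2·4+1)(2·8+1) = 1377
Δ: 0! 8! 8! / 17! → 1/218790
sum: t=0:+1/331776 = 1/331776
3j²(4 4 8; 0 0 0) = Δ·Π!·Σ² = 490/21879  (sign +1)
sum: t=0:+1/25401600 = 1/25401600
3j²(4 4 8; 3 3 -6) = Δ·Π!·Σ² = 8/255  (sign +1)
combine: 4πI² = 1377·490/21879·8/255 = 2352/2431
take √, sign +1: I = 0.27747333

0.277473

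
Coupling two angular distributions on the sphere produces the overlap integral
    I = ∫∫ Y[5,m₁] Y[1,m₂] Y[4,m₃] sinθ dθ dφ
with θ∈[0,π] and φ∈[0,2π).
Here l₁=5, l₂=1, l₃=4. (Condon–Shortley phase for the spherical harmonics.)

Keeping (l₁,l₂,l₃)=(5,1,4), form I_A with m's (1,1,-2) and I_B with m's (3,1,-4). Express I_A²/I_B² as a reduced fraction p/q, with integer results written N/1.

Shared (l₁,l₂,l₃)=(5,1,4): N and (l;000)² cancel in I_A²/I_B².
A: Δ = 2!·8!·0!/11! = 1/495; Racah Σ t=2..2: t=2:+1/2880 = 1/2880; ⇒ 3j(5 1 4; 1 1 -2)² = 2/165, sgn +1
B: Δ = 2!·8!·0!/11! = 1/495; Racah Σ t=2..2: t=2:+1/80640 = 1/80640; ⇒ 3j(5 1 4; 3 1 -4)² = 1/495, sgn +1
I_A²/I_B² = (2/165)/(1/495) = 6/1

6/1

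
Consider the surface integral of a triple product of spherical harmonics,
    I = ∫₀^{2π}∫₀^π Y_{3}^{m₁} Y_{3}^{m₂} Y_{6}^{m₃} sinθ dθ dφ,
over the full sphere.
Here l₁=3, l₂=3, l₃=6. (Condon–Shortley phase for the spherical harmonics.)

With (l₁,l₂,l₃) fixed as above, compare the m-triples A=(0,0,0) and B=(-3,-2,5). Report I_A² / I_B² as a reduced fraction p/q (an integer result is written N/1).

200/231

Shared (l₁,l₂,l₃)=(3,3,6): N and (l;000)² cancel in I_A²/I_B².
A: Δ = 0!·6!·6!/13! = 1/12012; Racah Σ t=0..0: t=0:+1/1296 = 1/1296; ⇒ 3j(3 3 6; 0 0 0)² = 100/3003, sgn +1
B: Δ = 0!·6!·6!/13! = 1/12012; Racah Σ t=0..0: t=0:+1/86400 = 1/86400; ⇒ 3j(3 3 6; -3 -2 5)² = 1/26, sgn -1
I_A²/I_B² = (100/3003)/(1/26) = 200/231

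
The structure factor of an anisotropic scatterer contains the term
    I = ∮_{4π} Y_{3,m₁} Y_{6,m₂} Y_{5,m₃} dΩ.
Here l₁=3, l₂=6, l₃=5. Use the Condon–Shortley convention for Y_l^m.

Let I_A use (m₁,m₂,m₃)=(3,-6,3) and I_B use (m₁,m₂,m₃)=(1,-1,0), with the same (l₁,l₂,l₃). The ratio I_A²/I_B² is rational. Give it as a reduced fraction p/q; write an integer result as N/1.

Same 3,6,5: normalisation and zero-m 3j drop out of the ratio.
A: Δ: 4! 2! 8! / 15! → 1/675675; sum: t=0:+1/1935360 = 1/1935360; 3j²(3 6 5; 3 -6 3) = Δ·Π!·Σ² = 1/91  (sign +1)
B: Δ: 4! 2! 8! / 15! → 1/675675; sum: t=0:+1/34560 t=1:−1/3456 t=2:+1/5760 = -1/11520; 3j²(3 6 5; 1 -1 0) = Δ·Π!·Σ² = 2/429  (sign +1)
I_A²/I_B² = (1/91)/(2/429) = 33/14

33/14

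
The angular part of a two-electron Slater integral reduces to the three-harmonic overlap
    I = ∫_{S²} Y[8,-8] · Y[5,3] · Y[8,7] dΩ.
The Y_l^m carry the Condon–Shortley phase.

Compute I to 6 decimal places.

-8 + 3 + 7 = 2 ≠ 0: azimuthal integral kills it; I = 0

0.000000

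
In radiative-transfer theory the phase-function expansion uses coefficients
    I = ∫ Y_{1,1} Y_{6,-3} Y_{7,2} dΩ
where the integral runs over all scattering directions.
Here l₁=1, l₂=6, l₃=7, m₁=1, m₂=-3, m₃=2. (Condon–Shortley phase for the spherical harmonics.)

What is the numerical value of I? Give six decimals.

Checks pass: Σm=0; 14 even; l₃=7∈[5,7].
(2·1+1)(2·6+1)(2·7+1) = 585
Δ: 0! 2! 12! / 15! → 1/1365
sum: t=0:+1/518400 = 1/518400
3j²(1 6 7; 0 0 0) = Δ·Π!·Σ² = 7/195  (sign -1)
sum: t=0:+1/4354560 = 1/4354560
3j²(1 6 7; 1 -3 2) = Δ·Π!·Σ² = 2/273  (sign -1)
combine: 4πI² = 585·7/195·2/273 = 2/13
take √, sign +1: I = 0.11064668

0.110647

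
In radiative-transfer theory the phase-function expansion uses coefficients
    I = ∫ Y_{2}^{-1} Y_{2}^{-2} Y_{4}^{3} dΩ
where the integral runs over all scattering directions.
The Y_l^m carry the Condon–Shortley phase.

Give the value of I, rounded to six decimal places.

Rules hold: Σm=0, L=8 even, 0≤4≤4.
N = 5·5·9 = 225
Δ = 0!·4!·4!/9! = 1/630
Racah Σ t=0..0: t=0:+1/16 = 1/16
⇒ 3j(2 2 4; 0 0 0)² = 2/35, sgn +1
Racah Σ t=0..0: t=0:+1/144 = 1/144
⇒ 3j(2 2 4; -1 -2 3)² = 1/18, sgn -1
4πI² = N·(3j₀)²·(3jₘ)² = 5/7
I = -1·√(0.714286/4π) = -0.23841361

-0.238414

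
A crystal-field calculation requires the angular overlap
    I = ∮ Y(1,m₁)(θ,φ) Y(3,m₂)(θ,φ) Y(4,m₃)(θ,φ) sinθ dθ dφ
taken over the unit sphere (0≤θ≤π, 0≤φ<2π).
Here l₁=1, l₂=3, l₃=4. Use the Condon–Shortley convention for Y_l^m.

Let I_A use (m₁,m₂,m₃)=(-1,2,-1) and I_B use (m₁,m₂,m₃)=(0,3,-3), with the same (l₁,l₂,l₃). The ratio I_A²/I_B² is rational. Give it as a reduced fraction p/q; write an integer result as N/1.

3/7

Same 1,3,4: normalisation and zero-m 3j drop out of the ratio.
A: Δ: 0! 2! 6! / 9! → 1/252; sum: t=0:+1/240 = 1/240; 3j²(1 3 4; -1 2 -1) = Δ·Π!·Σ² = 1/84  (sign -1)
B: Δ: 0! 2! 6! / 9! → 1/252; sum: t=0:+1/720 = 1/720; 3j²(1 3 4; 0 3 -3) = Δ·Π!·Σ² = 1/36  (sign -1)
I_A²/I_B² = (1/84)/(1/36) = 3/7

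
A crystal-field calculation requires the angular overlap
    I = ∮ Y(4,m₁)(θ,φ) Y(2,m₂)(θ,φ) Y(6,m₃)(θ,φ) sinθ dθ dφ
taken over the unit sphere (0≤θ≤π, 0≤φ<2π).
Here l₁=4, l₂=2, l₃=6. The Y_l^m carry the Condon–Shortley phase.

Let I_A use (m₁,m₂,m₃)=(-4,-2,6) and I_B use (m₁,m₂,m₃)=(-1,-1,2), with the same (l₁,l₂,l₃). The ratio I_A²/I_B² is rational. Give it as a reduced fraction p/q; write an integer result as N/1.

Shared (l₁,l₂,l₃)=(4,2,6): N and (l;000)² cancel in I_A²/I_B².
A: Δ = 0!·8!·4!/13! = 1/6435; Racah Σ t=0..0: t=0:+1/967680 = 1/967680; ⇒ 3j(4 2 6; -4 -2 6)² = 1/13, sgn +1
B: Δ = 0!·8!·4!/13! = 1/6435; Racah Σ t=0..0: t=0:+1/4320 = 1/4320; ⇒ 3j(4 2 6; -1 -1 2)² = 224/6435, sgn +1
I_A²/I_B² = (1/13)/(224/6435) = 495/224

495/224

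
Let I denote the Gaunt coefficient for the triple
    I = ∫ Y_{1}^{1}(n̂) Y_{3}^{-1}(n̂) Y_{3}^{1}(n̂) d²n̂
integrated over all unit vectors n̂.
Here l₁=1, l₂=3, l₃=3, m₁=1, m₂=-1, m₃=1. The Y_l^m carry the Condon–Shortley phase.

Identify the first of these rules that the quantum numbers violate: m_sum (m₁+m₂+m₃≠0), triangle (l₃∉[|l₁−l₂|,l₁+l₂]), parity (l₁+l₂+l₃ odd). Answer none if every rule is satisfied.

m_sum

azimuthal sum: 1 − 1 + 1 = 1  ✗
2 ≤ 3 ≤ 4 (triangle on l)
L = 1 + 3 + 3 = 7 (odd)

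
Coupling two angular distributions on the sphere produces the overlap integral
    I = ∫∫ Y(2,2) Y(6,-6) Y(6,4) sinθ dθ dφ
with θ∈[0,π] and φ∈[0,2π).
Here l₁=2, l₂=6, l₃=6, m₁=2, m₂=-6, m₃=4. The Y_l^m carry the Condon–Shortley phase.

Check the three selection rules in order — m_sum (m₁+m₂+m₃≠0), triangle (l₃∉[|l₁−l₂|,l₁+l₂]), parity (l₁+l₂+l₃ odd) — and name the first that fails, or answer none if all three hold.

none

m₁+m₂+m₃ = 2 − 6 + 4 = 0  ✓
triangle: |2−6|=4 ≤ l₃=6 ≤ 2+6=8  ✓
parity: l₁+l₂+l₃ = 14 is even  ✓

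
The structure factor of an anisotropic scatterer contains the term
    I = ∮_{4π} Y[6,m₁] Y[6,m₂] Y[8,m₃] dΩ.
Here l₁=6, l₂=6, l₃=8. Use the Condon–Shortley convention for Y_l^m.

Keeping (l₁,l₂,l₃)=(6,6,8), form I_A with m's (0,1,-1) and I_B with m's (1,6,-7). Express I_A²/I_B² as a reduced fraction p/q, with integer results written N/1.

l's match ⇒ only the (l;m) 3-j factors differ between A and B.
A: triangle coeff Δ(6,6,8) = 1/1309458150; Σ_t [0,4]: t=0:+1/174182400 t=1:−1/6220800 t=2:+1/1658880 t=3:−1/2488320 t=4:+1/24883200 = 1/11612160; (3j)²=150/46189 [(6 6 8; 0 1 -1)], sign=-1
B: triangle coeff Δ(6,6,8) = 1/1309458150; Σ_t [4,4]: t=4:+1/4877107200 = 1/4877107200; (3j)²=55/4522 [(6 6 8; 1 6 -7)], sign=-1
I_A²/I_B² = (150/46189)/(55/4522) = 420/1573

420/1573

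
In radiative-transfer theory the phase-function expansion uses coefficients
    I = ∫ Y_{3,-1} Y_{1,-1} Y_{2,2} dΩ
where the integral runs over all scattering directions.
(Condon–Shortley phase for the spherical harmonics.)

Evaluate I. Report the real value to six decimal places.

-0.082589

Checks pass: Σm=0; 6 even; l₃=2∈[2,4].
(2·3+1)(2·1+1)(2·2+1) = 105
Δ: 2! 4! 0! / 7! → 1/105
sum: t=1:−1/4 = -1/4
3j²(3 1 2; 0 0 0) = Δ·Π!·Σ² = 3/35  (sign -1)
sum: t=0:+1/48 = 1/48
3j²(3 1 2; -1 -1 2) = Δ·Π!·Σ² = 1/105  (sign +1)
combine: 4πI² = 105·3/35·1/105 = 3/35
take √, sign -1: I = -0.08258890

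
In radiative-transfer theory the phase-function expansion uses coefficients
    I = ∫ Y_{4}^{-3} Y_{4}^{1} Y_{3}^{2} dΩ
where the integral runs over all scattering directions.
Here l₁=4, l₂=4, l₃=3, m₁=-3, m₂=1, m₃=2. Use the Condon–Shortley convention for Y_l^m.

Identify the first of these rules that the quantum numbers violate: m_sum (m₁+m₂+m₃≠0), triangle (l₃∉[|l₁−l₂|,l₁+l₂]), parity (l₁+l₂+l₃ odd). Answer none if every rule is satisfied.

parity

Σmᵢ = 0  ✓
l₃∈[|l₁−l₂|,l₁+l₂]=[0,8], have l₃=3  ✓
Σlᵢ = 11 ⇒ odd  ✗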